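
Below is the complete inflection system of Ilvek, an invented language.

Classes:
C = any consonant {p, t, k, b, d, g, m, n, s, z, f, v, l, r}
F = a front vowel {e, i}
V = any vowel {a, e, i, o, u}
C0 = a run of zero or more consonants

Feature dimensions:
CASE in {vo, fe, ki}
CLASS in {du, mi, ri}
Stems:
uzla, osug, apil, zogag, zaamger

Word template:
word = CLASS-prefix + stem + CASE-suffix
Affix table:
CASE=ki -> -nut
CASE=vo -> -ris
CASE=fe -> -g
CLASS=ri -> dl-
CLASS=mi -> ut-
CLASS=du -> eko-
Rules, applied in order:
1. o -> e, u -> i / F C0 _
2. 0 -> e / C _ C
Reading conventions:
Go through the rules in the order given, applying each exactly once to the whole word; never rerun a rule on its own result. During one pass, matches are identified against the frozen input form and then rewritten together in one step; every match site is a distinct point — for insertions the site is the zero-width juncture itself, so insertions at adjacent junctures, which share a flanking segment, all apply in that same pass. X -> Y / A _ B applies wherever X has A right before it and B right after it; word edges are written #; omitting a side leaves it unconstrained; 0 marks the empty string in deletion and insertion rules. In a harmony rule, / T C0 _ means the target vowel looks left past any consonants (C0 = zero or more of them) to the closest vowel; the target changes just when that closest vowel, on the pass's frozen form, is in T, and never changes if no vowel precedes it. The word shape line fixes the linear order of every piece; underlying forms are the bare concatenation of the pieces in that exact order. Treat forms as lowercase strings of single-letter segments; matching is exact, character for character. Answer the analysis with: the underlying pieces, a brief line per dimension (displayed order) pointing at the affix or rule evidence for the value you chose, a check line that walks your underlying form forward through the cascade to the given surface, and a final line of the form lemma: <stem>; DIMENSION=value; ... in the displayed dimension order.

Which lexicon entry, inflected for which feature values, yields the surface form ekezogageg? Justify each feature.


underlying: eko-zogag-g
CASE=fe - signalled by the affix -g
CLASS=du - signalled by the affix eko-
check: ekozogagg -> ekezogagg -> ekezogageg
lemma: zogag; CASE=fe; CLASS=du


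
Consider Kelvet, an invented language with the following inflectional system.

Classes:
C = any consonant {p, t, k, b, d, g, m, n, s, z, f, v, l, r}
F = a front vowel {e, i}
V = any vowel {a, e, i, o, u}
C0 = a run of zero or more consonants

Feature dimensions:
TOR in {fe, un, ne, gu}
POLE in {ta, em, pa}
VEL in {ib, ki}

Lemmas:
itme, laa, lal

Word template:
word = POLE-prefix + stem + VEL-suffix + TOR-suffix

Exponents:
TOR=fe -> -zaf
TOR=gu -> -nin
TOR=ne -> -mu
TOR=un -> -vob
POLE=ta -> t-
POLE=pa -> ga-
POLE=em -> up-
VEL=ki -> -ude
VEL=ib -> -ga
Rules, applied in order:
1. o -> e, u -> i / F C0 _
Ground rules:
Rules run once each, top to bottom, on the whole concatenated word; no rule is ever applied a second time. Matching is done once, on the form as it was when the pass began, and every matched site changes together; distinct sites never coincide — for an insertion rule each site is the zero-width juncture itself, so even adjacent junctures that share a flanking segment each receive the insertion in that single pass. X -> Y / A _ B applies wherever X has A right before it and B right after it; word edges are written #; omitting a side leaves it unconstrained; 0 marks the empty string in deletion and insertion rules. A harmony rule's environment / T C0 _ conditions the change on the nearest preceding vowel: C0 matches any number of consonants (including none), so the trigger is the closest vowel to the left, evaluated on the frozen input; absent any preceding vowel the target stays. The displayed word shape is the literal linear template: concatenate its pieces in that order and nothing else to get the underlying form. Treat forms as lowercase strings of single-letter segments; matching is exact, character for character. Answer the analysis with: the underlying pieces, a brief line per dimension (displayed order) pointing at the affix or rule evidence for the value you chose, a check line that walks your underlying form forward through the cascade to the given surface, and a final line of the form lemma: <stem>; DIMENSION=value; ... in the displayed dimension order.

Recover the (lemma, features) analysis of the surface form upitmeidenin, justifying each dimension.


underlying: up-itme-ude-nin
TOR=gu - signalled by the affix -nin
POLE=em - signalled by the affix up-
VEL=ki - signalled by the affix -ude
check: upitmeudenin -> upitmeidenin
lemma: itme; TOR=gu; POLE=em; VEL=ki


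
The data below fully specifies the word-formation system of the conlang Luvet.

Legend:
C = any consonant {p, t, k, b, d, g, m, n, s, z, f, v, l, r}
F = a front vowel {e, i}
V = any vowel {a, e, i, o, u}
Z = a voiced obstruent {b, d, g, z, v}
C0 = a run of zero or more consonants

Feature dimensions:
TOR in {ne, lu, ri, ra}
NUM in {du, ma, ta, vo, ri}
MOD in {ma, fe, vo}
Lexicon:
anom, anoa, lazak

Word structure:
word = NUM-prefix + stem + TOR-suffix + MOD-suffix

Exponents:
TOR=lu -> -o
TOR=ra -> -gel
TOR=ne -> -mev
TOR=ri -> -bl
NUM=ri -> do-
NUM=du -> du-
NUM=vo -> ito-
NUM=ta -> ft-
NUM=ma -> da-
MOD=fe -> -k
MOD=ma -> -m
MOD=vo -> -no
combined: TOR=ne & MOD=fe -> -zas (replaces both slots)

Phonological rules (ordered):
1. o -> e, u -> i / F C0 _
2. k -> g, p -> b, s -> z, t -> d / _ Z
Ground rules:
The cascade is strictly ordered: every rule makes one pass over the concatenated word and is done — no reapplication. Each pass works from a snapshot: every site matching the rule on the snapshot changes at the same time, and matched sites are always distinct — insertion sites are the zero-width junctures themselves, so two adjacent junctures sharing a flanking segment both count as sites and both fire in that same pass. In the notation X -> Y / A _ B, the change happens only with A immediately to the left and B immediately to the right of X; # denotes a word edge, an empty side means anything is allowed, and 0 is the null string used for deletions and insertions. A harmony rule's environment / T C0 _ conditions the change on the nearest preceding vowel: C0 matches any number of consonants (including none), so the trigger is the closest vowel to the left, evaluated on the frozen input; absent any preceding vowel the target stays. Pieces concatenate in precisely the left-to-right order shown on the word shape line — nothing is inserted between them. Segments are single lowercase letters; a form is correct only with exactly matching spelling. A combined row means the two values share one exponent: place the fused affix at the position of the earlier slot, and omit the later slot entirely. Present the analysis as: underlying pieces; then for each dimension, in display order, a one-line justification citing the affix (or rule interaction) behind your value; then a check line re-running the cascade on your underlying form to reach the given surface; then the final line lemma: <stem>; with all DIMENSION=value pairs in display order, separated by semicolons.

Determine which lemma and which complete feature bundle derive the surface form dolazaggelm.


underlying: do-lazak-gel-m
TOR=ra - signalled by the affix -gel
NUM=ri - signalled by the affix do-
MOD=ma - signalled by the affix -m
check: dolazakgelm -> dolazakgelm -> dolazaggelm
lemma: lazak; TOR=ra; NUM=ri; MOD=ma


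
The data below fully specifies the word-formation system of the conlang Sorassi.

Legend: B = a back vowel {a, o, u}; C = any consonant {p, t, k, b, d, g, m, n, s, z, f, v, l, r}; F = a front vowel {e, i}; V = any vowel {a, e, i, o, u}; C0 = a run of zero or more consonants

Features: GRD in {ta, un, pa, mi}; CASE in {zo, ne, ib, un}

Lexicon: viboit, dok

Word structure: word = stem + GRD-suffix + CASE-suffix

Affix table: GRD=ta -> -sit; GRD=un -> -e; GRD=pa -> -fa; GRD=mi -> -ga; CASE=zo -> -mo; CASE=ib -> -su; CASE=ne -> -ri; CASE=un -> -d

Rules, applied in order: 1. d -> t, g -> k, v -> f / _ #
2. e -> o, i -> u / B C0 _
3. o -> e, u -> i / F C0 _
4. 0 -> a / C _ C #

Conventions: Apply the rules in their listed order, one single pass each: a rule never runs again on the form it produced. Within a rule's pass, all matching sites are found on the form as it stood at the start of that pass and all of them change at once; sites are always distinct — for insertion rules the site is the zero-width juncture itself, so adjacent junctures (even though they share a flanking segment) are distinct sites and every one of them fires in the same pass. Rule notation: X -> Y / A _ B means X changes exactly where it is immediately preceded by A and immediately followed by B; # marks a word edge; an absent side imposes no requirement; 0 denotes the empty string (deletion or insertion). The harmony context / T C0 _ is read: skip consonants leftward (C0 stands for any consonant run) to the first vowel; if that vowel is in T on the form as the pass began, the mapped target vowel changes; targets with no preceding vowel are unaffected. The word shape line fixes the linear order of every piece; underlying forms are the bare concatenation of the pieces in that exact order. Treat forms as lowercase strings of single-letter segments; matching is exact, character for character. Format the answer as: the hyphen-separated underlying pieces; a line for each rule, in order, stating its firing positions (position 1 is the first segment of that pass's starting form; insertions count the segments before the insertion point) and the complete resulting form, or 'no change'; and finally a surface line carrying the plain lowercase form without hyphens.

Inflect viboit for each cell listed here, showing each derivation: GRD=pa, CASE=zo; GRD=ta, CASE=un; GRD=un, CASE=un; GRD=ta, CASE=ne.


cell GRD=pa, CASE=zo:
underlying: viboit-fa-mo
1. d -> t, g -> k, v -> f / _ #: no change
2. e -> o, i -> u / B C0 _: fires at position(s) 5: viboutfamo
3. o -> e, u -> i / F C0 _: fires at position(s) 4: vibeutfamo
4. 0 -> a / C _ C #: no change
surface: vibeutfamo

cell GRD=ta, CASE=un:
underlying: viboit-sit-d
1. d -> t, g -> k, v -> f / _ #: fires at position(s) 10: viboitsitt
2. e -> o, i -> u / B C0 _: fires at position(s) 5: viboutsitt
3. o -> e, u -> i / F C0 _: fires at position(s) 4: vibeutsitt
4. 0 -> a / C _ C #: inserts after position(s) 9: vibeutsitat
surface: vibeutsitat

cell GRD=un, CASE=un:
underlying: viboit-e-d
1. d -> t, g -> k, v -> f / _ #: fires at position(s) 8: viboitet
2. e -> o, i -> u / B C0 _: fires at position(s) 5: viboutet
3. o -> e, u -> i / F C0 _: fires at position(s) 4: vibeutet
4. 0 -> a / C _ C #: no change
surface: vibeutet

cell GRD=ta, CASE=ne:
underlying: viboit-sit-ri
1. d -> t, g -> k, v -> f / _ #: no change
2. e -> o, i -> u / B C0 _: fires at position(s) 5: viboutsitri
3. o -> e, u -> i / F C0 _: fires at position(s) 4: vibeutsitri
4. 0 -> a / C _ C #: no change
surface: vibeutsitri


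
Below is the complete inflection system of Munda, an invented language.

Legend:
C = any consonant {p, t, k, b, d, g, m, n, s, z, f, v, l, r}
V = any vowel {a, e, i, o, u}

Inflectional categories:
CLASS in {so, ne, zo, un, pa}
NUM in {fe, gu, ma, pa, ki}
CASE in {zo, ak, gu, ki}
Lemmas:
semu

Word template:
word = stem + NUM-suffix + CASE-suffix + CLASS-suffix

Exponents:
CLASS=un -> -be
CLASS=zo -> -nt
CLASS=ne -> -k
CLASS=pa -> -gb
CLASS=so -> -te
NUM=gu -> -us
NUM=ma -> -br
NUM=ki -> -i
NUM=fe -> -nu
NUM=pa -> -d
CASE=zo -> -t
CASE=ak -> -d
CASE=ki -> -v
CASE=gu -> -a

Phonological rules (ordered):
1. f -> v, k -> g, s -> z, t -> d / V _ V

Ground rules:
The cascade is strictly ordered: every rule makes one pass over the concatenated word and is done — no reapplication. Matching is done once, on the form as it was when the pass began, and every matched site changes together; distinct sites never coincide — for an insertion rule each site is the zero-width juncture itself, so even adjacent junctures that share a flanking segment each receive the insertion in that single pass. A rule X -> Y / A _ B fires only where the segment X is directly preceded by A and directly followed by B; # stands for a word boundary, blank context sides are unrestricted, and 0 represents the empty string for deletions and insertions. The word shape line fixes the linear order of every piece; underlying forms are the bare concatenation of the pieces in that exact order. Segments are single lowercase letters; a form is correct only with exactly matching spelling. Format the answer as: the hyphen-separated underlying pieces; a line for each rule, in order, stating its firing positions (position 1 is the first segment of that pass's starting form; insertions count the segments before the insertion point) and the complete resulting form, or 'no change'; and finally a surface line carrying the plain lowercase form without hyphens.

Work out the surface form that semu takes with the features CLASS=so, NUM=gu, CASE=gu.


underlying: semu-us-a-te
1. f -> v, k -> g, s -> z, t -> d / V _ V: fires at position(s) 6, 8: semuuzade
surface: semuuzade


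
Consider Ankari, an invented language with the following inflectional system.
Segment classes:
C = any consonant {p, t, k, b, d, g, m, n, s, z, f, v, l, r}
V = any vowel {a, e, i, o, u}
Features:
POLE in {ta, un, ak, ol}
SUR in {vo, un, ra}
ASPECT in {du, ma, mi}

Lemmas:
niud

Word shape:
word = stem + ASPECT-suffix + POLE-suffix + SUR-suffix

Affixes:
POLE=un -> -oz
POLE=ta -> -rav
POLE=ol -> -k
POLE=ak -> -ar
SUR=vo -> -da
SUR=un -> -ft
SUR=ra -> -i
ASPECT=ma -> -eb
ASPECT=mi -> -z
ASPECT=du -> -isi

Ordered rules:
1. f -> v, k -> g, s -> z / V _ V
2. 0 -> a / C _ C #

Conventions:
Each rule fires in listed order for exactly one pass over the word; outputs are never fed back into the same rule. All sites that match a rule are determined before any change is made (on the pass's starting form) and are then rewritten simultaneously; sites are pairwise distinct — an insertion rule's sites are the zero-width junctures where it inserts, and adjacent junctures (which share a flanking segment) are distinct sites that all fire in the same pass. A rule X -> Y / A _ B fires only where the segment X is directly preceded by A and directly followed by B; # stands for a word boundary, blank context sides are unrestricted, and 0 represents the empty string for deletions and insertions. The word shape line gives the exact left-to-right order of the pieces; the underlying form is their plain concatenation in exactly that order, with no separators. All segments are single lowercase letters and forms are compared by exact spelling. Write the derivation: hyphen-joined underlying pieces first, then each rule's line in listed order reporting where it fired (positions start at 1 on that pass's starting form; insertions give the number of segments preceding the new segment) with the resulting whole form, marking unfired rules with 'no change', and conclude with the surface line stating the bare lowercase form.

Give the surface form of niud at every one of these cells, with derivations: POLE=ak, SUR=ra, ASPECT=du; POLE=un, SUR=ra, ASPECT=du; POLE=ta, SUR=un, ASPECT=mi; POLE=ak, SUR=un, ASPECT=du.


cell POLE=ak, SUR=ra, ASPECT=du:
underlying: niud-isi-ar-i
1. f -> v, k -> g, s -> z / V _ V: fires at position(s) 6: niudiziari
2. 0 -> a / C _ C #: no change
surface: niudiziari

cell POLE=un, SUR=ra, ASPECT=du:
underlying: niud-isi-oz-i
1. f -> v, k -> g, s -> z / V _ V: fires at position(s) 6: niudiziozi
2. 0 -> a / C _ C #: no change
surface: niudiziozi

cell POLE=ta, SUR=un, ASPECT=mi:
underlying: niud-z-rav-ft
1. f -> v, k -> g, s -> z / V _ V: no change
2. 0 -> a / C _ C #: inserts after position(s) 9: niudzravfat
surface: niudzravfat

cell POLE=ak, SUR=un, ASPECT=du:
underlying: niud-isi-ar-ft
1. f -> v, k -> g, s -> z / V _ V: fires at position(s) 6: niudiziarft
2. 0 -> a / C _ C #: inserts after position(s) 10: niudiziarfat
surface: niudiziarfat


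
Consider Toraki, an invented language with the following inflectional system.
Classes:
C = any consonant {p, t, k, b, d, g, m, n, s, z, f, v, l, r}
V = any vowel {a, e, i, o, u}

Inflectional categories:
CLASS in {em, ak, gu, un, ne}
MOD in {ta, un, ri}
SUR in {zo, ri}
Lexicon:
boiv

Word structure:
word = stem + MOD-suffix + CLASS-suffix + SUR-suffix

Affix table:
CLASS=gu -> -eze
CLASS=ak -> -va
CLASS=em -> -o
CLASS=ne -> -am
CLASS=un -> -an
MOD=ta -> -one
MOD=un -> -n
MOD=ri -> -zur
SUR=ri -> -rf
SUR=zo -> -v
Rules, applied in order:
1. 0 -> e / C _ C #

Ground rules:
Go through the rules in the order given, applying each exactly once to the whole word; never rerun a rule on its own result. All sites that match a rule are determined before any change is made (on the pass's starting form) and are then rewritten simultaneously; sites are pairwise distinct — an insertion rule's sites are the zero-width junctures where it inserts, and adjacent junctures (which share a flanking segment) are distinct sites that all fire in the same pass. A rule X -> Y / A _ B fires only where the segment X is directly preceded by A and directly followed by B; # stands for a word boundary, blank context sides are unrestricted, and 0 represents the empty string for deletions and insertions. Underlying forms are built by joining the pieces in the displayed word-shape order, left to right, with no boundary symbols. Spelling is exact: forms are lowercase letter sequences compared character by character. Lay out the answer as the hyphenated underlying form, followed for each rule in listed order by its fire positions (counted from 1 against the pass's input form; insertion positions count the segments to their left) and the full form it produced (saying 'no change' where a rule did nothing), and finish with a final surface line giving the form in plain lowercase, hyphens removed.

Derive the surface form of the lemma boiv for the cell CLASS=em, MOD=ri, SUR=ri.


underlying: boiv-zur-o-rf
1. 0 -> e / C _ C #: inserts after position(s) 9: boivzuroref
surface: boivzuroref


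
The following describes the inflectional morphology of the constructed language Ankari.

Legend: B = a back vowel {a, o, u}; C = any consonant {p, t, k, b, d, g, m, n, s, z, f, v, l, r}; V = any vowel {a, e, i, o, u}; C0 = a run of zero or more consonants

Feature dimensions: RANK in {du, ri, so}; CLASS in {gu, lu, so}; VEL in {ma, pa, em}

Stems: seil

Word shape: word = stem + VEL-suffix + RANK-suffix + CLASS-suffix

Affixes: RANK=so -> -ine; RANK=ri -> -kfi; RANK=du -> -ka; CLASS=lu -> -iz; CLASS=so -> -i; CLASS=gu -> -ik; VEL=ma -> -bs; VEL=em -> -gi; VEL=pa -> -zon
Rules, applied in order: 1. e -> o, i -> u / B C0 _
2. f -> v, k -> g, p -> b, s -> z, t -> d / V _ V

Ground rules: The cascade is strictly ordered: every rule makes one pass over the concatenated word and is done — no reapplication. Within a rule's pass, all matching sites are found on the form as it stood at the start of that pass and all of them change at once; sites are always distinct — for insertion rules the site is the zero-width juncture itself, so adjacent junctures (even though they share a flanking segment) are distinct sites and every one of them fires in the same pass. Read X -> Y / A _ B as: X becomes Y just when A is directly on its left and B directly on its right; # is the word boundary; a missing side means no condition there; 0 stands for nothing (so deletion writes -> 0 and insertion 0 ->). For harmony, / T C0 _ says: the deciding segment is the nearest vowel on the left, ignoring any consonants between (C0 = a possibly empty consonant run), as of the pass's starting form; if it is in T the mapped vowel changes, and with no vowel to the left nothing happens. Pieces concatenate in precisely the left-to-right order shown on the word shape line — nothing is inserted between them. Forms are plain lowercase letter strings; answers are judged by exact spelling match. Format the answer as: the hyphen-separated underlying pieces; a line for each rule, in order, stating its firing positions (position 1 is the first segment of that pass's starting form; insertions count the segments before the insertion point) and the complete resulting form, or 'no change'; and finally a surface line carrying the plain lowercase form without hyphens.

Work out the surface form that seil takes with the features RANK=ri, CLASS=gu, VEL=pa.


underlying: seil-zon-kfi-ik
1. e -> o, i -> u / B C0 _: fires at position(s) 10: seilzonkfuik
2. f -> v, k -> g, p -> b, s -> z, t -> d / V _ V: no change
surface: seilzonkfuik


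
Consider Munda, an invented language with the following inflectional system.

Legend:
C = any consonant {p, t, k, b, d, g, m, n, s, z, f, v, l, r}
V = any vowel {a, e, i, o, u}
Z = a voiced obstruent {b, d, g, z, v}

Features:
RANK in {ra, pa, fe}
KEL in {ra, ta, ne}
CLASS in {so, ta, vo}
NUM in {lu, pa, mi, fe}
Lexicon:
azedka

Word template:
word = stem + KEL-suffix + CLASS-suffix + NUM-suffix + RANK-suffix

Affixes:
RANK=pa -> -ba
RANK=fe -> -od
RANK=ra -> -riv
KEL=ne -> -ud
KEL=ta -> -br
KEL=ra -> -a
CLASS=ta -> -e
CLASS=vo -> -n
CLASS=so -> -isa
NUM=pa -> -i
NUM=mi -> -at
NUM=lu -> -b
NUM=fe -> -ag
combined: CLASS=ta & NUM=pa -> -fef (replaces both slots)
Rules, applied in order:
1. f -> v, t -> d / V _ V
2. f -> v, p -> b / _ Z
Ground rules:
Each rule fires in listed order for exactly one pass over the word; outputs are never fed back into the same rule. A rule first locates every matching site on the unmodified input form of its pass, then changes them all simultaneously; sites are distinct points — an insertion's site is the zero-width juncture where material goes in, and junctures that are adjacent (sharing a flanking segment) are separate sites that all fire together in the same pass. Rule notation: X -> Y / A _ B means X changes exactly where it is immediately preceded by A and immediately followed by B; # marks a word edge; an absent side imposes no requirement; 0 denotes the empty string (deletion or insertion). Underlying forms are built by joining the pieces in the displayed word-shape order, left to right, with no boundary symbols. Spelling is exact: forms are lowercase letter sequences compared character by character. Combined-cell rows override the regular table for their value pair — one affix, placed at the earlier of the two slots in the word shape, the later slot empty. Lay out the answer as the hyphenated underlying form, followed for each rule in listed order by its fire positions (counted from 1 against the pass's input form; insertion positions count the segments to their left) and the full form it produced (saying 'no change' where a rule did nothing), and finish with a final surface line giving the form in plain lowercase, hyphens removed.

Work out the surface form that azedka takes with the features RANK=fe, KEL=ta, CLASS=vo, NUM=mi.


underlying: azedka-br-n-at-od
1. f -> v, t -> d / V _ V: fires at position(s) 11: azedkabrnadod
2. f -> v, p -> b / _ Z: no change
surface: azedkabrnadod


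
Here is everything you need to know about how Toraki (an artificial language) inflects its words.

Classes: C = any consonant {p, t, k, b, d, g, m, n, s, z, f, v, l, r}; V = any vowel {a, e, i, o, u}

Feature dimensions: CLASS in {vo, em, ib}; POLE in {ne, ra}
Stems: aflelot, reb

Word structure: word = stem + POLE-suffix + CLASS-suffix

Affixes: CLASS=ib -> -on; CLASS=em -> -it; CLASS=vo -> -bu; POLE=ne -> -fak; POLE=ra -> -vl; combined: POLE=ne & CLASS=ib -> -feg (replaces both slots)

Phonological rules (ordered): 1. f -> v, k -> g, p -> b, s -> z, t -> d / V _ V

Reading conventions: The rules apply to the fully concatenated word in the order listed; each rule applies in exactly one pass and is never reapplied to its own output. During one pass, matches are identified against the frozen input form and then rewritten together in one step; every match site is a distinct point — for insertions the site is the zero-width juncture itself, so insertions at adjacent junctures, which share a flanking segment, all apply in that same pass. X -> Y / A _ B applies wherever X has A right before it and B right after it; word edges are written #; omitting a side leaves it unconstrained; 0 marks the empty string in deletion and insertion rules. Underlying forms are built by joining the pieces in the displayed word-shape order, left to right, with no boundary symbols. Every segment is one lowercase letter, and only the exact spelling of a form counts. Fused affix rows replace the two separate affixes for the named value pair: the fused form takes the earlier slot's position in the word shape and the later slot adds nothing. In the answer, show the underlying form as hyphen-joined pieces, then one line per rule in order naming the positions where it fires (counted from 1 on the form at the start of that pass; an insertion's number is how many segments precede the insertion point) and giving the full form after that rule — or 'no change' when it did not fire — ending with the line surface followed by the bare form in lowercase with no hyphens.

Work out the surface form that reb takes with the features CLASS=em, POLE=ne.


underlying: reb-fak-it
1. f -> v, k -> g, p -> b, s -> z, t -> d / V _ V: fires at position(s) 6: rebfagit
surface: rebfagit


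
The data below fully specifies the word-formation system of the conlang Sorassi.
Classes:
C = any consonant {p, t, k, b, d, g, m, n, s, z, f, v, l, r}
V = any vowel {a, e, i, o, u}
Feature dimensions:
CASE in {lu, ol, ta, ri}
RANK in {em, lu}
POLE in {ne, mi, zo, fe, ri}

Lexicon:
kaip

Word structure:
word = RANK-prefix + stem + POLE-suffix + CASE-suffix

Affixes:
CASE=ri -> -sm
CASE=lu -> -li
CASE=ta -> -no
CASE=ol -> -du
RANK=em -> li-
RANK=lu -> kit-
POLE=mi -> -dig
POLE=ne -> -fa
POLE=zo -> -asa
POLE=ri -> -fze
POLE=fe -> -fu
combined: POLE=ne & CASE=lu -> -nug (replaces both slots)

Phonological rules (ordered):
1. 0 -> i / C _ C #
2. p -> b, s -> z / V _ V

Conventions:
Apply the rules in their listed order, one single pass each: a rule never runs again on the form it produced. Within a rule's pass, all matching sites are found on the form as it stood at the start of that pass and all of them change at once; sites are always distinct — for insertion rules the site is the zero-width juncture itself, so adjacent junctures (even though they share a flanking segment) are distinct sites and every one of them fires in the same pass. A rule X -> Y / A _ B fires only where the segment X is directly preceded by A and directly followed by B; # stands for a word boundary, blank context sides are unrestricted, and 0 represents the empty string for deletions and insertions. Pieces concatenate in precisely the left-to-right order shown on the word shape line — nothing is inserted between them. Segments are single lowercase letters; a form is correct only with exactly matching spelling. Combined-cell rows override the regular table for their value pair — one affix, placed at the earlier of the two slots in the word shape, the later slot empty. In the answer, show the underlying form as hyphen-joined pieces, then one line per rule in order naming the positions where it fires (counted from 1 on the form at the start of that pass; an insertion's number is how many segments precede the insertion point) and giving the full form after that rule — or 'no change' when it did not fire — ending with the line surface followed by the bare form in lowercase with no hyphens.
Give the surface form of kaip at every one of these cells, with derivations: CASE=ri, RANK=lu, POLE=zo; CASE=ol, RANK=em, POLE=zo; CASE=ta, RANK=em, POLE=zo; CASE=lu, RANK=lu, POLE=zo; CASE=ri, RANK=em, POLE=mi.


cell CASE=ri, RANK=lu, POLE=zo:
underlying: kit-kaip-asa-sm
1. 0 -> i / C _ C #: inserts after position(s) 11: kitkaipasasim
2. p -> b, s -> z / V _ V: fires at position(s) 7, 9, 11: kitkaibazazim
surface: kitkaibazazim

cell CASE=ol, RANK=em, POLE=zo:
underlying: li-kaip-asa-du
1. 0 -> i / C _ C #: no change
2. p -> b, s -> z / V _ V: fires at position(s) 6, 8: likaibazadu
surface: likaibazadu

cell CASE=ta, RANK=em, POLE=zo:
underlying: li-kaip-asa-no
1. 0 -> i / C _ C #: no change
2. p -> b, s -> z / V _ V: fires at position(s) 6, 8: likaibazano
surface: likaibazano

cell CASE=lu, RANK=lu, POLE=zo:
underlying: kit-kaip-asa-li
1. 0 -> i / C _ C #: no change
2. p -> b, s -> z / V _ V: fires at position(s) 7, 9: kitkaibazali
surface: kitkaibazali

cell CASE=ri, RANK=em, POLE=mi:
underlying: li-kaip-dig-sm
1. 0 -> i / C _ C #: inserts after position(s) 10: likaipdigsim
2. p -> b, s -> z / V _ V: no change
surface: likaipdigsim


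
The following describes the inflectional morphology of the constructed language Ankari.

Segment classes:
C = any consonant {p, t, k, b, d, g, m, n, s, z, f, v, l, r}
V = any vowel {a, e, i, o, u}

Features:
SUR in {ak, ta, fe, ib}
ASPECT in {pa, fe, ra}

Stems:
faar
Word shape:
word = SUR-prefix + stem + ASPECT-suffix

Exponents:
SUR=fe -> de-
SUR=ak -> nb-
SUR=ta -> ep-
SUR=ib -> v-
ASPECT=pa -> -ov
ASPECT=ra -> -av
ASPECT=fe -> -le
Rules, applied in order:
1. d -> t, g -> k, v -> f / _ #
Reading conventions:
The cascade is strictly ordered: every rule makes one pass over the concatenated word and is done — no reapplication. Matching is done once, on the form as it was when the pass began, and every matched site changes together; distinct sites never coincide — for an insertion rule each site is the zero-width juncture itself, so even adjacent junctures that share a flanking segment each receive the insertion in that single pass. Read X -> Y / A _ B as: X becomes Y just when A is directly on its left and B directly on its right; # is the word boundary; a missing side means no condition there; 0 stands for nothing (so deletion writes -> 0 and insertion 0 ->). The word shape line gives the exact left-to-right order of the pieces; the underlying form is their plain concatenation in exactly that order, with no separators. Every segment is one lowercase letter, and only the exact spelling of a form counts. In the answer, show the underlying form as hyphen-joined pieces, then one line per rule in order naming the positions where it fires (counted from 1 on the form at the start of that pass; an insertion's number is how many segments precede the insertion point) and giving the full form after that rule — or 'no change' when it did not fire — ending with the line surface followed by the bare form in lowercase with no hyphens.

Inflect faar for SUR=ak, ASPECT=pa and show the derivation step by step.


underlying: nb-faar-ov
1. d -> t, g -> k, v -> f / _ #: fires at position(s) 8: nbfaarof
surface: nbfaarof


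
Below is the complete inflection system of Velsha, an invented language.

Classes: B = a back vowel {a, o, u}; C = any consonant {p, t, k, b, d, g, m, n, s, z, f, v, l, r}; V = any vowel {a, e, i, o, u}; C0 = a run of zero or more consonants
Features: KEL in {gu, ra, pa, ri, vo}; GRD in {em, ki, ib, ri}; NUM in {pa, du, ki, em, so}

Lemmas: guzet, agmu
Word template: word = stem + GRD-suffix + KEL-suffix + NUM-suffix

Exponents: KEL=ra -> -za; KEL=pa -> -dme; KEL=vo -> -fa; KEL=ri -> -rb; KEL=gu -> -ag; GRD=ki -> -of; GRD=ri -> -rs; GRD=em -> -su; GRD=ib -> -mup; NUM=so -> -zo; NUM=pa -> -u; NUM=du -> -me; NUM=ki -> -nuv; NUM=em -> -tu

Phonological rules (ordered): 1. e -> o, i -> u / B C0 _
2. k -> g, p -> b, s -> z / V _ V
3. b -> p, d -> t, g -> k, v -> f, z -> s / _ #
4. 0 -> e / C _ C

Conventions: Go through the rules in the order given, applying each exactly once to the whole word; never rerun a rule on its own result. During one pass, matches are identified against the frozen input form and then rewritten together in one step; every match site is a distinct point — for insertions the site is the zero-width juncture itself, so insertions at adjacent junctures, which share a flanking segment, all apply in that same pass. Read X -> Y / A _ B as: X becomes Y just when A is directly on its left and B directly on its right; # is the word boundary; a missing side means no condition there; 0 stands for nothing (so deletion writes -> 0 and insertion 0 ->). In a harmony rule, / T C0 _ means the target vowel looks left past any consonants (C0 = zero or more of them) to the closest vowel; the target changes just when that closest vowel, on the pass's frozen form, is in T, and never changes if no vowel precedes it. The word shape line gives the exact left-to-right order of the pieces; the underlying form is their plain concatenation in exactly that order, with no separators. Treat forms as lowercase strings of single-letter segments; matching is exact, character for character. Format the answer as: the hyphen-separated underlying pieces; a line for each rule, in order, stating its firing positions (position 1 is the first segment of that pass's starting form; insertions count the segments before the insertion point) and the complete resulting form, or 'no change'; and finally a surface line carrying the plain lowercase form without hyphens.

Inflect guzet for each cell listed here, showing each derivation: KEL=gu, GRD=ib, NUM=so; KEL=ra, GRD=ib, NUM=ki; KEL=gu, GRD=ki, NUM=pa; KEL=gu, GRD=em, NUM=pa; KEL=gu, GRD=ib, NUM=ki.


cell KEL=gu, GRD=ib, NUM=so:
underlying: guzet-mup-ag-zo
1. e -> o, i -> u / B C0 _: fires at position(s) 4: guzotmupagzo
2. k -> g, p -> b, s -> z / V _ V: fires at position(s) 8: guzotmubagzo
3. b -> p, d -> t, g -> k, v -> f, z -> s / _ #: no change
4. 0 -> e / C _ C: inserts after position(s) 5, 10: guzotemubagezo
surface: guzotemubagezo

cell KEL=ra, GRD=ib, NUM=ki:
underlying: guzet-mup-za-nuv
1. e -> o, i -> u / B C0 _: fires at position(s) 4: guzotmupzanuv
2. k -> g, p -> b, s -> z / V _ V: no change
3. b -> p, d -> t, g -> k, v -> f, z -> s / _ #: fires at position(s) 13: guzotmupzanuf
4. 0 -> e / C _ C: inserts after position(s) 5, 8: guzotemupezanuf
surface: guzotemupezanuf

cell KEL=gu, GRD=ki, NUM=pa:
underlying: guzet-of-ag-u
1. e -> o, i -> u / B C0 _: fires at position(s) 4: guzotofagu
2. k -> g, p -> b, s -> z / V _ V: no change
3. b -> p, d -> t, g -> k, v -> f, z -> s / _ #: no change
4. 0 -> e / C _ C: no change
surface: guzotofagu

cell KEL=gu, GRD=em, NUM=pa:
underlying: guzet-su-ag-u
1. e -> o, i -> u / B C0 _: fires at position(s) 4: guzotsuagu
2. k -> g, p -> b, s -> z / V _ V: no change
3. b -> p, d -> t, g -> k, v -> f, z -> s / _ #: no change
4. 0 -> e / C _ C: inserts after position(s) 5: guzotesuagu
surface: guzotesuagu

cell KEL=gu, GRD=ib, NUM=ki:
underlying: guzet-mup-ag-nuv
1. e -> o, i -> u / B C0 _: fires at position(s) 4: guzotmupagnuv
2. k -> g, p -> b, s -> z / V _ V: fires at position(s) 8: guzotmubagnuv
3. b -> p, d -> t, g -> k, v -> f, z -> s / _ #: fires at position(s) 13: guzotmubagnuf
4. 0 -> e / C _ C: inserts after position(s) 5, 10: guzotemubagenuf
surface: guzotemubagenuf


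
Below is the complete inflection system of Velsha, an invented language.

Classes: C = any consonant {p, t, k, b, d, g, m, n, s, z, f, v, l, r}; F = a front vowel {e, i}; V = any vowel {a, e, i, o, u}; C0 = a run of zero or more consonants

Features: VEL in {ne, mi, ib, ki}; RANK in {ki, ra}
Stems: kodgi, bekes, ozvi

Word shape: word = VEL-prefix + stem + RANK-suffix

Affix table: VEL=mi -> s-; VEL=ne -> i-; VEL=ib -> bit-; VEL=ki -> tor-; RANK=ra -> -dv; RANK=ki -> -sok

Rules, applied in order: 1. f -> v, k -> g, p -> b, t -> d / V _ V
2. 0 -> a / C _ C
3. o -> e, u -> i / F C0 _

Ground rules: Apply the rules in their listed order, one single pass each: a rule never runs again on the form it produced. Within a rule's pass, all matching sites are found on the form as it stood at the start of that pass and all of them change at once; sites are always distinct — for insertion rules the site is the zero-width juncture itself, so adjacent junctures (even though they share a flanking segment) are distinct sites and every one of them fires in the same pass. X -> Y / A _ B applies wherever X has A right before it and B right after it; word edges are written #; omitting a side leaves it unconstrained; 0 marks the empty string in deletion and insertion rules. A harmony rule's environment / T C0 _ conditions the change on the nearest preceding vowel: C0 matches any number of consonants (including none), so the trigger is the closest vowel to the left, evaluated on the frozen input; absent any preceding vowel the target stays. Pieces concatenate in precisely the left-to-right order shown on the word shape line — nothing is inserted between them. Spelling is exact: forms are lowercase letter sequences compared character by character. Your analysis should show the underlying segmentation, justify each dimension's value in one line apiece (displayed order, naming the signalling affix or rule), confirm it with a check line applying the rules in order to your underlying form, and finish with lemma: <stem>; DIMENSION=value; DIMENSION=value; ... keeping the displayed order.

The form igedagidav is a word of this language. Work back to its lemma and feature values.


underlying: i-kodgi-dv
VEL=ne - signalled by the affix i-
RANK=ra - signalled by the affix -dv
check: ikodgidv -> igodgidv -> igodagidav -> igedagidav
lemma: kodgi; VEL=ne; RANK=ra


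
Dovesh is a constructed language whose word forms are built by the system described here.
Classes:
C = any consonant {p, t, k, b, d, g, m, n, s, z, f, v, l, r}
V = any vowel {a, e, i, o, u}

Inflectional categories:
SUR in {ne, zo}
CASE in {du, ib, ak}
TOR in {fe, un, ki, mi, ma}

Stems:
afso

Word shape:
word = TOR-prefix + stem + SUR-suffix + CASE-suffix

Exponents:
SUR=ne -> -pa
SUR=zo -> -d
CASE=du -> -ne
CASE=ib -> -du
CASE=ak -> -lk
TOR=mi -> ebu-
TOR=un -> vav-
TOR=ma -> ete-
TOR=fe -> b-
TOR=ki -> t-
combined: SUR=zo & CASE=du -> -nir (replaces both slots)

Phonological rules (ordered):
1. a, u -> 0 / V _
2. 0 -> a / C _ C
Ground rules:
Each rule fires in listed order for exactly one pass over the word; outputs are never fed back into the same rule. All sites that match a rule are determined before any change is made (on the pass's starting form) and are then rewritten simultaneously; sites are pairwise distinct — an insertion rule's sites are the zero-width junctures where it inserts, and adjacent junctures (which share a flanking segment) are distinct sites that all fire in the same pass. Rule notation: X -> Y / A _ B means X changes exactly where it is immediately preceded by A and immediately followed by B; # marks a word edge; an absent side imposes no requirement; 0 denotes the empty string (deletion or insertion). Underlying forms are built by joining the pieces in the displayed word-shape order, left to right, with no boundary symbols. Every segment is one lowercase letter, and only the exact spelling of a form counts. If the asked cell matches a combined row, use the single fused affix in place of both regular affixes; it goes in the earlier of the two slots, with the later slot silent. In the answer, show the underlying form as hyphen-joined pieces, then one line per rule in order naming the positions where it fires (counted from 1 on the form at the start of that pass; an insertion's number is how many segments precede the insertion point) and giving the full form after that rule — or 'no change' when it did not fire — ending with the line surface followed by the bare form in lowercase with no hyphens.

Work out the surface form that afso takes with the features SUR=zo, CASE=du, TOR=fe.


underlying: b-afso-nir
1. a, u -> 0 / V _: no change
2. 0 -> a / C _ C: inserts after position(s) 3: bafasonir
surface: bafasonir


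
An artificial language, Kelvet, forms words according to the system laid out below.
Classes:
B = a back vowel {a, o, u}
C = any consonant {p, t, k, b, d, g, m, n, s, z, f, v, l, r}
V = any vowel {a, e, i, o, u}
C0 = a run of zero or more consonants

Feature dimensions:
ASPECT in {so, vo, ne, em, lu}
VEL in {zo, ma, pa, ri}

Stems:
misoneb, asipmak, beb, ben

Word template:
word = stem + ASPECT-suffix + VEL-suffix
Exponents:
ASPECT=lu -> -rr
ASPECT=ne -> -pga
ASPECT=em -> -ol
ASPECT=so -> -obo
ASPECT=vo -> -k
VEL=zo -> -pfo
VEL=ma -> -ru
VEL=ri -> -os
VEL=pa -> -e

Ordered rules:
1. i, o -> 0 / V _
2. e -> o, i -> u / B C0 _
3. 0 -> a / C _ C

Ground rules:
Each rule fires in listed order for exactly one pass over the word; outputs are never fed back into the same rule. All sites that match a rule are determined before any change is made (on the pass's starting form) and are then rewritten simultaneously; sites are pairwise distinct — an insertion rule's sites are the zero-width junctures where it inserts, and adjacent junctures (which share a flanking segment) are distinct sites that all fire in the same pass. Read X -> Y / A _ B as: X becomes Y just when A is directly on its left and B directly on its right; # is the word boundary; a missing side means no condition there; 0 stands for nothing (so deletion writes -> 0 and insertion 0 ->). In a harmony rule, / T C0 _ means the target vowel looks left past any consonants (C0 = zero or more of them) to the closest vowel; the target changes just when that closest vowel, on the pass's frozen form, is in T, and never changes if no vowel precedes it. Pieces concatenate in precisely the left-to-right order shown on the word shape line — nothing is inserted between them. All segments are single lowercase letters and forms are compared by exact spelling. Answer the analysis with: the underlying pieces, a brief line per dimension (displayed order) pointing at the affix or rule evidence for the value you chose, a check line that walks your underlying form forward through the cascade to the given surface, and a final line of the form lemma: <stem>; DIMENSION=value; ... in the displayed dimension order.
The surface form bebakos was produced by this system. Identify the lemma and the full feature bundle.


underlying: beb-k-os
ASPECT=vo - signalled by the affix -k
VEL=ri - signalled by the affix -os
check: bebkos -> bebkos -> bebkos -> bebakos
lemma: beb; ASPECT=vo; VEL=ri
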